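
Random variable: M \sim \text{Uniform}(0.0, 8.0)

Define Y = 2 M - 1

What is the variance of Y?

For Y = aM + b: Var(Y) = a² * Var(M)
Var(M) = (8 - 0)^2/12 = 5.3333333
Var(Y) = 2² * 5.3333333 = 4 * 5.3333333 = 21.333333

21.333333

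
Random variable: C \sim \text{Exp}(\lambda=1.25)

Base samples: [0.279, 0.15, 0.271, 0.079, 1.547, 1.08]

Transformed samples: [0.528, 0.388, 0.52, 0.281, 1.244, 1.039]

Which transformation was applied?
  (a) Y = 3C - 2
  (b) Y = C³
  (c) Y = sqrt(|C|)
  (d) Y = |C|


Checking option (c) Y = sqrt(|C|):
  C = 0.279 -> Y = 0.528 ✓
  C = 0.15 -> Y = 0.388 ✓
  C = 0.271 -> Y = 0.52 ✓
All samples match this transformation.

(c) sqrt(|C|)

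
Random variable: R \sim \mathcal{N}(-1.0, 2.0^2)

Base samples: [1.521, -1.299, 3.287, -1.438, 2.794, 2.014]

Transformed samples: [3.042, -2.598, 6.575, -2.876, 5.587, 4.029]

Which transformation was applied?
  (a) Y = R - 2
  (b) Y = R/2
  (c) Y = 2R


Checking option (c) Y = 2R:
  R = 1.521 -> Y = 3.042 ✓
  R = -1.299 -> Y = -2.598 ✓
  R = 3.287 -> Y = 6.575 ✓
All samples match this transformation.

(c) 2R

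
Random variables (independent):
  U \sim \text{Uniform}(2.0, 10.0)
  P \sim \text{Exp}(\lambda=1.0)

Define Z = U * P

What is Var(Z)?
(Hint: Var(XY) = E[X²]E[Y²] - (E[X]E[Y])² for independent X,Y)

Var(XY) = E[X²]E[Y²] - (E[X]E[Y])²
E[U] = 6, Var(U) = 5.3333333
E[P] = 1, Var(P) = 1
E[U²] = 5.3333333 + 6² = 41.333333
E[P²] = 1 + 1² = 2
Var(Z) = 41.333333*2 - (6*1)²
= 82.666667 - 36 = 46.666667

46.666667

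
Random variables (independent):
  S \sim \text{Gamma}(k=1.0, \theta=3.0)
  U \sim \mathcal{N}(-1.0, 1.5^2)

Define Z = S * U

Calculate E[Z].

For independent RVs: E[XY] = E[X]*E[Y]
E[S] = 3
E[U] = -1
E[Z] = 3 * (-1) = -3

-3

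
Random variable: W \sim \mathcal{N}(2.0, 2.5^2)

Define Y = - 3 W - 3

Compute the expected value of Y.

For Y = -3W - 3:
E[Y] = -3 * E[W] - 3
E[W] = 2.0 = 2
E[Y] = -3 * 2 - 3 = -9

-9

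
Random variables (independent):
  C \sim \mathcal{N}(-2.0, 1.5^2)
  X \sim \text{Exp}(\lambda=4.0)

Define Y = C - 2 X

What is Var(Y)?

For independent RVs: Var(aX + bY) = a²Var(X) + b²Var(Y)
Var(C) = 2.25
Var(X) = 0.0625
Var(Y) = 1²*2.25 + (-2)²*0.0625
= 1*2.25 + 4*0.0625 = 2.5

2.5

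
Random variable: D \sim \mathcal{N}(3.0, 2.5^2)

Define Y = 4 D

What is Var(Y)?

For Y = aD + b: Var(Y) = a² * Var(D)
Var(D) = 2.5^2 = 6.25
Var(Y) = 4² * 6.25 = 16 * 6.25 = 100

100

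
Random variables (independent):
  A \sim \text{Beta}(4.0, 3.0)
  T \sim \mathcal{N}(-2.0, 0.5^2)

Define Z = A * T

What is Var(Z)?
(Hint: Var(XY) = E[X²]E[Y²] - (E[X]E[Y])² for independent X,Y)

Var(XY) = E[X²]E[Y²] - (E[X]E[Y])²
E[A] = 0.57142857, Var(A) = 0.030612245
E[T] = -2, Var(T) = 0.25
E[A²] = 0.030612245 + 0.57142857² = 0.35714286
E[T²] = 0.25 + (-2)² = 4.25
Var(Z) = 0.35714286*4.25 - (0.57142857*(-2))²
= 1.5178571 - 1.3061224 = 0.21173469

0.21173469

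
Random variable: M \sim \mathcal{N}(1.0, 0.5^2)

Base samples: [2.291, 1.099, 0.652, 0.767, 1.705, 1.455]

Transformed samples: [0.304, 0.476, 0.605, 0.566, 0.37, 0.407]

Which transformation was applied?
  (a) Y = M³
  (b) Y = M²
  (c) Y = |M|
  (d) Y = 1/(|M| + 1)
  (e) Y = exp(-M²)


Checking option (d) Y = 1/(|M| + 1):
  M = 2.291 -> Y = 0.304 ✓
  M = 1.099 -> Y = 0.476 ✓
  M = 0.652 -> Y = 0.605 ✓
All samples match this transformation.

(d) 1/(|M| + 1)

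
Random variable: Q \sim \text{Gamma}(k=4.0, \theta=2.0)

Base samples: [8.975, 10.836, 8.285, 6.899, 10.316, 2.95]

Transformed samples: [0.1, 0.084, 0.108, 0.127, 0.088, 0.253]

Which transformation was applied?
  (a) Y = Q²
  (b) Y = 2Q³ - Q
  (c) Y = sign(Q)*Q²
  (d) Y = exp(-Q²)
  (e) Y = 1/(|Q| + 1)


Checking option (e) Y = 1/(|Q| + 1):
  Q = 8.975 -> Y = 0.1 ✓
  Q = 10.836 -> Y = 0.084 ✓
  Q = 8.285 -> Y = 0.108 ✓
All samples match this transformation.

(e) 1/(|Q| + 1)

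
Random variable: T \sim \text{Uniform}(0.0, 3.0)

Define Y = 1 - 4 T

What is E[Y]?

For Y = -4T + 1:
E[Y] = -4 * E[T] + 1
E[T] = (0 + 3)/2 = 1.5
E[Y] = -4 * 1.5 + 1 = -5

-5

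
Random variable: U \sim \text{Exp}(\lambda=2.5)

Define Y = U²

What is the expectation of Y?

E[U²] = Var(U) + (E[U])² = 0.16 + 0.16 = 0.32

0.32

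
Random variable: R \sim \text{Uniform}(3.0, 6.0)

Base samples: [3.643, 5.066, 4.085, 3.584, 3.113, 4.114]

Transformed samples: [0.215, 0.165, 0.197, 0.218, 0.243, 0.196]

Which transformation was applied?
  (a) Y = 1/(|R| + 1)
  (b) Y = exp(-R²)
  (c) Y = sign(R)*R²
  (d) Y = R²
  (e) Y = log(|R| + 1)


Checking option (a) Y = 1/(|R| + 1):
  R = 3.643 -> Y = 0.215 ✓
  R = 5.066 -> Y = 0.165 ✓
  R = 4.085 -> Y = 0.197 ✓
All samples match this transformation.

(a) 1/(|R| + 1)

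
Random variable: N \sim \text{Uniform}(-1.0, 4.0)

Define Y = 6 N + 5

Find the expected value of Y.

For Y = 6N + 5:
E[Y] = 6 * E[N] + 5
E[N] = (-1 + 4)/2 = 1.5
E[Y] = 6 * 1.5 + 5 = 14

14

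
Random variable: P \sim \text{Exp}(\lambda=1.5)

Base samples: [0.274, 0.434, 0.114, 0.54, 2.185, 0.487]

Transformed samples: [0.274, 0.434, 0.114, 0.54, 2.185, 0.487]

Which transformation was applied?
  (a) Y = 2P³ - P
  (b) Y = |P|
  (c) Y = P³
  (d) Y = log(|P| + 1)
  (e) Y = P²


Checking option (b) Y = |P|:
  P = 0.274 -> Y = 0.274 ✓
  P = 0.434 -> Y = 0.434 ✓
  P = 0.114 -> Y = 0.114 ✓
All samples match this transformation.

(b) |P|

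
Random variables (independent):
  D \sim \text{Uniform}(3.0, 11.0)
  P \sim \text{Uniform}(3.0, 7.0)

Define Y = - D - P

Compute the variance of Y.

For independent RVs: Var(aX + bY) = a²Var(X) + b²Var(Y)
Var(D) = 5.3333333
Var(P) = 1.3333333
Var(Y) = (-1)²*5.3333333 + (-1)²*1.3333333
= 1*5.3333333 + 1*1.3333333 = 6.6666667

6.6666667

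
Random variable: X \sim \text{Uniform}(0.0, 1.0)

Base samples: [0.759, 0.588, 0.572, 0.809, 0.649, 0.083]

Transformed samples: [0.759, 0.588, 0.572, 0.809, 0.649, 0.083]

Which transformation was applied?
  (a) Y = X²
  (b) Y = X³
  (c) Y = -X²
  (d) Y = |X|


Checking option (d) Y = |X|:
  X = 0.759 -> Y = 0.759 ✓
  X = 0.588 -> Y = 0.588 ✓
  X = 0.572 -> Y = 0.572 ✓
All samples match this transformation.

(d) |X|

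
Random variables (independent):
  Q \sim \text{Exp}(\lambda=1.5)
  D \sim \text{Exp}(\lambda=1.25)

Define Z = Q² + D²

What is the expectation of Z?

E[Z] = E[Q²] + E[D²]
E[Q²] = Var(Q) + E[Q]² = 0.44444444 + 0.44444444 = 0.88888889
E[D²] = Var(D) + E[D]² = 0.64 + 0.64 = 1.28
E[Z] = 0.88888889 + 1.28 = 2.1688889

2.1688889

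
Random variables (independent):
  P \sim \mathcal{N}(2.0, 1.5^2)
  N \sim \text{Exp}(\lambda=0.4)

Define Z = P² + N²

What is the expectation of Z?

E[Z] = E[P²] + E[N²]
E[P²] = Var(P) + E[P]² = 2.25 + 4 = 6.25
E[N²] = Var(N) + E[N]² = 6.25 + 6.25 = 12.5
E[Z] = 6.25 + 12.5 = 18.75

18.75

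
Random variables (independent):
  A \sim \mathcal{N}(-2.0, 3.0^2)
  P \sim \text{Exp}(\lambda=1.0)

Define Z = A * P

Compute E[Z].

For independent RVs: E[XY] = E[X]*E[Y]
E[A] = -2
E[P] = 1
E[Z] = -2 * 1 = -2

-2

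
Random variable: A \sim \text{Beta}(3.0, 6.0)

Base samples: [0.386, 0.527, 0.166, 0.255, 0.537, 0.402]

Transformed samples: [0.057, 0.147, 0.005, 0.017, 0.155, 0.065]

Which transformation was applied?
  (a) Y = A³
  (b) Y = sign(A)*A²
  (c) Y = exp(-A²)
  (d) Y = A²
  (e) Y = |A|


Checking option (a) Y = A³:
  A = 0.386 -> Y = 0.057 ✓
  A = 0.527 -> Y = 0.147 ✓
  A = 0.166 -> Y = 0.005 ✓
All samples match this transformation.

(a) A³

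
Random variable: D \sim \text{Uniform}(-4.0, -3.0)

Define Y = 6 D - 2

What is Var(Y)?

For Y = aD + b: Var(Y) = a² * Var(D)
Var(D) = (-3 + 4)^2/12 = 0.083333333
Var(Y) = 6² * 0.083333333 = 36 * 0.083333333 = 3

3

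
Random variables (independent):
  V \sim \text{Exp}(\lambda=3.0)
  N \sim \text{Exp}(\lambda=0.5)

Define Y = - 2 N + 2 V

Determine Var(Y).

For independent RVs: Var(aX + bY) = a²Var(X) + b²Var(Y)
Var(V) = 0.11111111
Var(N) = 4
Var(Y) = 2²*0.11111111 + (-2)²*4
= 4*0.11111111 + 4*4 = 16.444444

16.444444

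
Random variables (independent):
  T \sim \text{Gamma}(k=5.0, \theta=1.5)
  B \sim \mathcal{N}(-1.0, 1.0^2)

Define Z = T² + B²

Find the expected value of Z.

E[Z] = E[T²] + E[B²]
E[T²] = Var(T) + E[T]² = 11.25 + 56.25 = 67.5
E[B²] = Var(B) + E[B]² = 1 + 1 = 2
E[Z] = 67.5 + 2 = 69.5

69.5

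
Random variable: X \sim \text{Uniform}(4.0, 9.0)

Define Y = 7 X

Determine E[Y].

For Y = 7X:
E[Y] = 7 * E[X]
E[X] = (4 + 9)/2 = 6.5
E[Y] = 7 * 6.5 = 45.5

45.5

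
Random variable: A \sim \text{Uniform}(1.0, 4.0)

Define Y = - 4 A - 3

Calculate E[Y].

For Y = -4A - 3:
E[Y] = -4 * E[A] - 3
E[A] = (1 + 4)/2 = 2.5
E[Y] = -4 * 2.5 - 3 = -13

-13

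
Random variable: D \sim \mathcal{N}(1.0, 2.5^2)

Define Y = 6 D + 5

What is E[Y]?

For Y = 6D + 5:
E[Y] = 6 * E[D] + 5
E[D] = 1.0 = 1
E[Y] = 6 * 1 + 5 = 11

11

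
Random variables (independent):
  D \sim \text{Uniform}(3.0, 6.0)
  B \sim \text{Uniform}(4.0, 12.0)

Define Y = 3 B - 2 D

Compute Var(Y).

For independent RVs: Var(aX + bY) = a²Var(X) + b²Var(Y)
Var(D) = 0.75
Var(B) = 5.3333333
Var(Y) = (-2)²*0.75 + 3²*5.3333333
= 4*0.75 + 9*5.3333333 = 51

51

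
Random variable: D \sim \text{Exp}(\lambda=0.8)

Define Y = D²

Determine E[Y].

E[D²] = Var(D) + (E[D])² = 1.5625 + 1.5625 = 3.125

3.125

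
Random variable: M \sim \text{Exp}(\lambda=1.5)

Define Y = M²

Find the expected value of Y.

E[M²] = Var(M) + (E[M])² = 0.44444444 + 0.44444444 = 0.88888889

0.88888889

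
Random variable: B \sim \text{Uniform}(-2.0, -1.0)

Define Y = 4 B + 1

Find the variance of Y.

For Y = aB + b: Var(Y) = a² * Var(B)
Var(B) = (-1 + 2)^2/12 = 0.083333333
Var(Y) = 4² * 0.083333333 = 16 * 0.083333333 = 1.3333333

1.3333333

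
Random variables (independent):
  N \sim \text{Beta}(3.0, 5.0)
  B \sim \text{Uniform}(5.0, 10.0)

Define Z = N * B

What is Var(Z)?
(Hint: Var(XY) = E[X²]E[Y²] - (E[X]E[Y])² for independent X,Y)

Var(XY) = E[X²]E[Y²] - (E[X]E[Y])²
E[N] = 0.375, Var(N) = 0.026041667
E[B] = 7.5, Var(B) = 2.0833333
E[N²] = 0.026041667 + 0.375² = 0.16666667
E[B²] = 2.0833333 + 7.5² = 58.333333
Var(Z) = 0.16666667*58.333333 - (0.375*7.5)²
= 9.7222222 - 7.9101562 = 1.812066

1.812066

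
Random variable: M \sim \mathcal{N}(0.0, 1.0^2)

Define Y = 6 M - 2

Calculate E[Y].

For Y = 6M - 2:
E[Y] = 6 * E[M] - 2
E[M] = 0.0 = 0
E[Y] = 6 * 0 - 2 = -2

-2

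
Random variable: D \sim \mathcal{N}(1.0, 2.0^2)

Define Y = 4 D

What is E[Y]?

For Y = 4D:
E[Y] = 4 * E[D]
E[D] = 1.0 = 1
E[Y] = 4 * 1 = 4

4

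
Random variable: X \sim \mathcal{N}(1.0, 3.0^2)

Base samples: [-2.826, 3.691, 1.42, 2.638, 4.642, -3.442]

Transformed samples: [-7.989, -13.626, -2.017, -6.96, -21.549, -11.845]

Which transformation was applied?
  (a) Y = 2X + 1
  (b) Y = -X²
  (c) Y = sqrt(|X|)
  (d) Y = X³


Checking option (b) Y = -X²:
  X = -2.826 -> Y = -7.989 ✓
  X = 3.691 -> Y = -13.626 ✓
  X = 1.42 -> Y = -2.017 ✓
All samples match this transformation.

(b) -X²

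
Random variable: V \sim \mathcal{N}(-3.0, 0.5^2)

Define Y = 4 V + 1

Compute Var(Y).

For Y = aV + b: Var(Y) = a² * Var(V)
Var(V) = 0.5^2 = 0.25
Var(Y) = 4² * 0.25 = 16 * 0.25 = 4

4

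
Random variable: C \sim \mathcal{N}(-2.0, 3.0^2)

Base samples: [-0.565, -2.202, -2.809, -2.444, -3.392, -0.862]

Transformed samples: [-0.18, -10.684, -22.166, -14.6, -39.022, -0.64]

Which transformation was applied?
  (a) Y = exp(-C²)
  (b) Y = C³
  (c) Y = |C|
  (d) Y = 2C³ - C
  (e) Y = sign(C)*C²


Checking option (b) Y = C³:
  C = -0.565 -> Y = -0.18 ✓
  C = -2.202 -> Y = -10.684 ✓
  C = -2.809 -> Y = -22.166 ✓
All samples match this transformation.

(b) C³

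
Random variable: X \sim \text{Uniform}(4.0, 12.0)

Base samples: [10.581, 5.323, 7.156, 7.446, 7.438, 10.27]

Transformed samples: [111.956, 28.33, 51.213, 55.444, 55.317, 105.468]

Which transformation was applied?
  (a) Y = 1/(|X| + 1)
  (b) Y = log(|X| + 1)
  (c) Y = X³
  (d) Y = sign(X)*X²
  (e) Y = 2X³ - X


Checking option (d) Y = sign(X)*X²:
  X = 10.581 -> Y = 111.956 ✓
  X = 5.323 -> Y = 28.33 ✓
  X = 7.156 -> Y = 51.213 ✓
All samples match this transformation.

(d) sign(X)*X²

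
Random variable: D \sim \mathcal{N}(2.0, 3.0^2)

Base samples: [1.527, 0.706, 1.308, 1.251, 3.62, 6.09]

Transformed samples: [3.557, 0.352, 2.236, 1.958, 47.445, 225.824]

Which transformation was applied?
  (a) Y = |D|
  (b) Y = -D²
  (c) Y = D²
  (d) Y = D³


Checking option (d) Y = D³:
  D = 1.527 -> Y = 3.557 ✓
  D = 0.706 -> Y = 0.352 ✓
  D = 1.308 -> Y = 2.236 ✓
All samples match this transformation.

(d) D³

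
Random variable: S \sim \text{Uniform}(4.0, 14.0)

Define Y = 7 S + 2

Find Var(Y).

For Y = aS + b: Var(Y) = a² * Var(S)
Var(S) = (14 - 4)^2/12 = 8.3333333
Var(Y) = 7² * 8.3333333 = 49 * 8.3333333 = 408.33333

408.33333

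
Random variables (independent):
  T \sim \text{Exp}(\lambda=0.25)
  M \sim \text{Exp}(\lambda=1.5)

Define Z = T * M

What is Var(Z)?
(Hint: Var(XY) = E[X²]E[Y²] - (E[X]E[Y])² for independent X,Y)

Var(XY) = E[X²]E[Y²] - (E[X]E[Y])²
E[T] = 4, Var(T) = 16
E[M] = 0.66666667, Var(M) = 0.44444444
E[T²] = 16 + 4² = 32
E[M²] = 0.44444444 + 0.66666667² = 0.88888889
Var(Z) = 32*0.88888889 - (4*0.66666667)²
= 28.444444 - 7.1111111 = 21.333333

21.333333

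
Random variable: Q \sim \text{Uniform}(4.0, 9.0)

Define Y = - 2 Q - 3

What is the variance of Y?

For Y = aQ + b: Var(Y) = a² * Var(Q)
Var(Q) = (9 - 4)^2/12 = 2.0833333
Var(Y) = (-2)² * 2.0833333 = 4 * 2.0833333 = 8.3333333

8.3333333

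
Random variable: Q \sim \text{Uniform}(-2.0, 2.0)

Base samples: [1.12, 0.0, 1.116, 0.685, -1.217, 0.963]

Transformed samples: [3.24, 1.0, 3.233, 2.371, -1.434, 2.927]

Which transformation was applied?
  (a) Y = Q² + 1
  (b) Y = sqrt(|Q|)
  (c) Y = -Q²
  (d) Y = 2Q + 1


Checking option (d) Y = 2Q + 1:
  Q = 1.12 -> Y = 3.24 ✓
  Q = 0.0 -> Y = 1.0 ✓
  Q = 1.116 -> Y = 3.233 ✓
All samples match this transformation.

(d) 2Q + 1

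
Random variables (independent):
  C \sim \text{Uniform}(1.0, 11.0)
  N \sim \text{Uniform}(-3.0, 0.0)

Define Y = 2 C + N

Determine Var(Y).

For independent RVs: Var(aX + bY) = a²Var(X) + b²Var(Y)
Var(C) = 8.3333333
Var(N) = 0.75
Var(Y) = 2²*8.3333333 + 1²*0.75
= 4*8.3333333 + 1*0.75 = 34.083333

34.083333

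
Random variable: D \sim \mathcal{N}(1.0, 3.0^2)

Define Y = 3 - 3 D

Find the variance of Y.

For Y = aD + b: Var(Y) = a² * Var(D)
Var(D) = 3.0^2 = 9
Var(Y) = (-3)² * 9 = 9 * 9 = 81

81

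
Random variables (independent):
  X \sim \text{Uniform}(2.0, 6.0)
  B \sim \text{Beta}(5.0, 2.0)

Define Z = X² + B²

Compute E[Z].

E[Z] = E[X²] + E[B²]
E[X²] = Var(X) + E[X]² = 1.3333333 + 16 = 17.333333
E[B²] = Var(B) + E[B]² = 0.025510204 + 0.51020408 = 0.53571429
E[Z] = 17.333333 + 0.53571429 = 17.869048

17.869048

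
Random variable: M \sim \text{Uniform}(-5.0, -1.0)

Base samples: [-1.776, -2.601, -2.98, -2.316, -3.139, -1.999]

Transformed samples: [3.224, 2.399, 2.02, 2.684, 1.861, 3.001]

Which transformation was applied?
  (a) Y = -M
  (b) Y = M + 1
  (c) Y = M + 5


Checking option (c) Y = M + 5:
  M = -1.776 -> Y = 3.224 ✓
  M = -2.601 -> Y = 2.399 ✓
  M = -2.98 -> Y = 2.02 ✓
All samples match this transformation.

(c) M + 5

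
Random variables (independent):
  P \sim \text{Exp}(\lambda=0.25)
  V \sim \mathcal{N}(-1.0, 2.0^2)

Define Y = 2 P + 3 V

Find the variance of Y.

For independent RVs: Var(aX + bY) = a²Var(X) + b²Var(Y)
Var(P) = 16
Var(V) = 4
Var(Y) = 2²*16 + 3²*4
= 4*16 + 9*4 = 100

100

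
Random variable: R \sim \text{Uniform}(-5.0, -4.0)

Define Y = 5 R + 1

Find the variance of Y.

For Y = aR + b: Var(Y) = a² * Var(R)
Var(R) = (-4 + 5)^2/12 = 0.083333333
Var(Y) = 5² * 0.083333333 = 25 * 0.083333333 = 2.0833333

2.0833333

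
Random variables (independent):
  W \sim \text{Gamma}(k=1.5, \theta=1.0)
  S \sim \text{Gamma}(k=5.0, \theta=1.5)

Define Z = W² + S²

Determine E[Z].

E[Z] = E[W²] + E[S²]
E[W²] = Var(W) + E[W]² = 1.5 + 2.25 = 3.75
E[S²] = Var(S) + E[S]² = 11.25 + 56.25 = 67.5
E[Z] = 3.75 + 67.5 = 71.25

71.25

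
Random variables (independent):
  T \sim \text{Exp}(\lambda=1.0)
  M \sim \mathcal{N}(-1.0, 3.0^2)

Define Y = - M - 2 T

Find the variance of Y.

For independent RVs: Var(aX + bY) = a²Var(X) + b²Var(Y)
Var(T) = 1
Var(M) = 9
Var(Y) = (-2)²*1 + (-1)²*9
= 4*1 + 1*9 = 13

13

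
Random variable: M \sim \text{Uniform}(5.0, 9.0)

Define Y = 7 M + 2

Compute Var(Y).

For Y = aM + b: Var(Y) = a² * Var(M)
Var(M) = (9 - 5)^2/12 = 1.3333333
Var(Y) = 7² * 1.3333333 = 49 * 1.3333333 = 65.333333

65.333333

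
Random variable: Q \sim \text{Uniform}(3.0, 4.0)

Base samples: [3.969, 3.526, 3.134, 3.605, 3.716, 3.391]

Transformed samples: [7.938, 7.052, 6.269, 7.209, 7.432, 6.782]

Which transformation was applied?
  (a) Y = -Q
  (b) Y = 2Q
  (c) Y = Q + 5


Checking option (b) Y = 2Q:
  Q = 3.969 -> Y = 7.938 ✓
  Q = 3.526 -> Y = 7.052 ✓
  Q = 3.134 -> Y = 6.269 ✓
All samples match this transformation.

(b) 2Q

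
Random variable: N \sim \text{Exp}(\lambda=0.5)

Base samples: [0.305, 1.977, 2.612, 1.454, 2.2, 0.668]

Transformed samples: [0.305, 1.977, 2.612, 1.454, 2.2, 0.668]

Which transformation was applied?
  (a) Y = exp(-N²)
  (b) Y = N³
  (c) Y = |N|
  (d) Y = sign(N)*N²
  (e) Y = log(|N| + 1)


Checking option (c) Y = |N|:
  N = 0.305 -> Y = 0.305 ✓
  N = 1.977 -> Y = 1.977 ✓
  N = 2.612 -> Y = 2.612 ✓
All samples match this transformation.

(c) |N|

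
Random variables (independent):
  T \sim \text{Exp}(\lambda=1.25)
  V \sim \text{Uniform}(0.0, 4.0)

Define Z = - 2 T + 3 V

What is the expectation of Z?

E[Z] = -2*E[T] + 3*E[V]
E[T] = 0.8
E[V] = 2
E[Z] = -2*0.8 + 3*2 = 4.4

4.4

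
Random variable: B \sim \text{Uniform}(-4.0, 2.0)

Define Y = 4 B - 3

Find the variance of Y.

For Y = aB + b: Var(Y) = a² * Var(B)
Var(B) = (2 + 4)^2/12 = 3
Var(Y) = 4² * 3 = 16 * 3 = 48

48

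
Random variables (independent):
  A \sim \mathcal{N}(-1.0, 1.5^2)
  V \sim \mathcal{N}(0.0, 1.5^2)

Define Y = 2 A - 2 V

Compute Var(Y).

For independent RVs: Var(aX + bY) = a²Var(X) + b²Var(Y)
Var(A) = 2.25
Var(V) = 2.25
Var(Y) = 2²*2.25 + (-2)²*2.25
= 4*2.25 + 4*2.25 = 18

18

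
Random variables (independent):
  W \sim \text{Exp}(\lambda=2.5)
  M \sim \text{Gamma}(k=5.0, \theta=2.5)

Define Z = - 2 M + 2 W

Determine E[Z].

E[Z] = 2*E[W] - 2*E[M]
E[W] = 0.4
E[M] = 12.5
E[Z] = 2*0.4 - 2*12.5 = -24.2

-24.2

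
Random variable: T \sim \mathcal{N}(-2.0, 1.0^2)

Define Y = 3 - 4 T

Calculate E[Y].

For Y = -4T + 3:
E[Y] = -4 * E[T] + 3
E[T] = -2.0 = -2
E[Y] = -4 * (-2) + 3 = 11

11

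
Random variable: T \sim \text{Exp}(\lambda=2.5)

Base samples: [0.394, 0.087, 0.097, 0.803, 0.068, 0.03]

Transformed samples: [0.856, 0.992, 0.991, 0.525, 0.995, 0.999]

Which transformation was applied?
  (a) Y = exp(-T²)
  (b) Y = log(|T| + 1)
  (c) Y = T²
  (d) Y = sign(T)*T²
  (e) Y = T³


Checking option (a) Y = exp(-T²):
  T = 0.394 -> Y = 0.856 ✓
  T = 0.087 -> Y = 0.992 ✓
  T = 0.097 -> Y = 0.991 ✓
All samples match this transformation.

(a) exp(-T²)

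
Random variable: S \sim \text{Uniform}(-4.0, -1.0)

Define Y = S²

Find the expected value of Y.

E[S²] = Var(S) + (E[S])² = 0.75 + 6.25 = 7

7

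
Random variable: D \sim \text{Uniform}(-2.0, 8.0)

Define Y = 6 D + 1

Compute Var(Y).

For Y = aD + b: Var(Y) = a² * Var(D)
Var(D) = (8 + 2)^2/12 = 8.3333333
Var(Y) = 6² * 8.3333333 = 36 * 8.3333333 = 300

300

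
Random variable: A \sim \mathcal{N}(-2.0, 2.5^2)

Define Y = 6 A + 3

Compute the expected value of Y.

For Y = 6A + 3:
E[Y] = 6 * E[A] + 3
E[A] = -2.0 = -2
E[Y] = 6 * (-2) + 3 = -9

-9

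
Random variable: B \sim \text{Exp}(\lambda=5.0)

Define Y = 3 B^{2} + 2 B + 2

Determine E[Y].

E[Y] = 3*E[B²] + 2*E[B] + 2
E[B] = 0.2
E[B²] = Var(B) + (E[B])² = 0.04 + 0.04 = 0.08
E[Y] = 3*0.08 + 2*0.2 + 2 = 2.64

2.64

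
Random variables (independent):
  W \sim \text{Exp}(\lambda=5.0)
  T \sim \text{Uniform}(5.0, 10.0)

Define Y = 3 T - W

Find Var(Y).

For independent RVs: Var(aX + bY) = a²Var(X) + b²Var(Y)
Var(W) = 0.04
Var(T) = 2.0833333
Var(Y) = (-1)²*0.04 + 3²*2.0833333
= 1*0.04 + 9*2.0833333 = 18.79

18.79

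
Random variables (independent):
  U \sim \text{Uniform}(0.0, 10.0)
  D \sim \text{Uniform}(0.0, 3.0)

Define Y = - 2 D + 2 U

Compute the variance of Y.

For independent RVs: Var(aX + bY) = a²Var(X) + b²Var(Y)
Var(U) = 8.3333333
Var(D) = 0.75
Var(Y) = 2²*8.3333333 + (-2)²*0.75
= 4*8.3333333 + 4*0.75 = 36.333333

36.333333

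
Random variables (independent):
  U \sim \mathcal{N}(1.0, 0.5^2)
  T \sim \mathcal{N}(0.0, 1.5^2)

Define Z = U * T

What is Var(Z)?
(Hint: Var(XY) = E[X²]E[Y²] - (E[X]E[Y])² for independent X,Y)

Var(XY) = E[X²]E[Y²] - (E[X]E[Y])²
E[U] = 1, Var(U) = 0.25
E[T] = 0, Var(T) = 2.25
E[U²] = 0.25 + 1² = 1.25
E[T²] = 2.25 + 0² = 2.25
Var(Z) = 1.25*2.25 - (1*0)²
= 2.8125 - 0 = 2.8125

2.8125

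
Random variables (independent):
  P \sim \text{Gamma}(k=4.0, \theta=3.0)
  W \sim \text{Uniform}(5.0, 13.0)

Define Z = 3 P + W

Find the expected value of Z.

E[Z] = 3*E[P] + 1*E[W]
E[P] = 12
E[W] = 9
E[Z] = 3*12 + 1*9 = 45

45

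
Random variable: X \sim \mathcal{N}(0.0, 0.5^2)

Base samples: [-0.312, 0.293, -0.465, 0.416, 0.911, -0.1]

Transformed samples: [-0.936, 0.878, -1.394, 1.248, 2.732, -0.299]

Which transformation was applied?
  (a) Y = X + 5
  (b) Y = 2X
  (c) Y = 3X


Checking option (c) Y = 3X:
  X = -0.312 -> Y = -0.936 ✓
  X = 0.293 -> Y = 0.878 ✓
  X = -0.465 -> Y = -1.394 ✓
All samples match this transformation.

(c) 3X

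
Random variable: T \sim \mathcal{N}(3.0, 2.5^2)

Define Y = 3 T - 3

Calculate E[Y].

For Y = 3T - 3:
E[Y] = 3 * E[T] - 3
E[T] = 3.0 = 3
E[Y] = 3 * 3 - 3 = 6

6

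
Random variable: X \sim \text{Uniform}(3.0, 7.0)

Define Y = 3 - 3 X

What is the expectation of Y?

For Y = -3X + 3:
E[Y] = -3 * E[X] + 3
E[X] = (3 + 7)/2 = 5
E[Y] = -3 * 5 + 3 = -12

-12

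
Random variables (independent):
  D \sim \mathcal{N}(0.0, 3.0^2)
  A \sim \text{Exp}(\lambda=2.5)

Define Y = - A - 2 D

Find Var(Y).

For independent RVs: Var(aX + bY) = a²Var(X) + b²Var(Y)
Var(D) = 9
Var(A) = 0.16
Var(Y) = (-2)²*9 + (-1)²*0.16
= 4*9 + 1*0.16 = 36.16

36.16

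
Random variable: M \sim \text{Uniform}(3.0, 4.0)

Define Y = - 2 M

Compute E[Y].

For Y = -2M:
E[Y] = -2 * E[M]
E[M] = (3 + 4)/2 = 3.5
E[Y] = -2 * 3.5 = -7

-7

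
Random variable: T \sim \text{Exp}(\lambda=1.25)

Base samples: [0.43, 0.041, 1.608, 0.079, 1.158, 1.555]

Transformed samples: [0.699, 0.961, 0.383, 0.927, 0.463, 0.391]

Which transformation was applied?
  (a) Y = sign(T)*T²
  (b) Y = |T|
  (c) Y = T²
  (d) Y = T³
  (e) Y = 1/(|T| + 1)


Checking option (e) Y = 1/(|T| + 1):
  T = 0.43 -> Y = 0.699 ✓
  T = 0.041 -> Y = 0.961 ✓
  T = 1.608 -> Y = 0.383 ✓
All samples match this transformation.

(e) 1/(|T| + 1)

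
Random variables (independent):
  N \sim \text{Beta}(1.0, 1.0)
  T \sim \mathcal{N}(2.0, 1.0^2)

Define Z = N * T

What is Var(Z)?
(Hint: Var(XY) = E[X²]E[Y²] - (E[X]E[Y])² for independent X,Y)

Var(XY) = E[X²]E[Y²] - (E[X]E[Y])²
E[N] = 0.5, Var(N) = 0.083333333
E[T] = 2, Var(T) = 1
E[N²] = 0.083333333 + 0.5² = 0.33333333
E[T²] = 1 + 2² = 5
Var(Z) = 0.33333333*5 - (0.5*2)²
= 1.6666667 - 1 = 0.66666667

0.66666667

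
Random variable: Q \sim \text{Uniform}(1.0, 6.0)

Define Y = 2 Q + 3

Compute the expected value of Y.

For Y = 2Q + 3:
E[Y] = 2 * E[Q] + 3
E[Q] = (1 + 6)/2 = 3.5
E[Y] = 2 * 3.5 + 3 = 10

10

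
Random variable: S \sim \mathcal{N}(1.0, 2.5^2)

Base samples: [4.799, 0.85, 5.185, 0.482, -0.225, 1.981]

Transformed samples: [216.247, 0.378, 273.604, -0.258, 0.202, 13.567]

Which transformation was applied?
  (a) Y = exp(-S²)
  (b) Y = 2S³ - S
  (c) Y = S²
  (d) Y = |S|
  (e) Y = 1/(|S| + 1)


Checking option (b) Y = 2S³ - S:
  S = 4.799 -> Y = 216.247 ✓
  S = 0.85 -> Y = 0.378 ✓
  S = 5.185 -> Y = 273.604 ✓
All samples match this transformation.

(b) 2S³ - S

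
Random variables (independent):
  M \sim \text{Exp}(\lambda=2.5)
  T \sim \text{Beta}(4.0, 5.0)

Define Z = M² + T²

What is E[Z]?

E[Z] = E[M²] + E[T²]
E[M²] = Var(M) + E[M]² = 0.16 + 0.16 = 0.32
E[T²] = Var(T) + E[T]² = 0.024691358 + 0.19753086 = 0.22222222
E[Z] = 0.32 + 0.22222222 = 0.54222222

0.54222222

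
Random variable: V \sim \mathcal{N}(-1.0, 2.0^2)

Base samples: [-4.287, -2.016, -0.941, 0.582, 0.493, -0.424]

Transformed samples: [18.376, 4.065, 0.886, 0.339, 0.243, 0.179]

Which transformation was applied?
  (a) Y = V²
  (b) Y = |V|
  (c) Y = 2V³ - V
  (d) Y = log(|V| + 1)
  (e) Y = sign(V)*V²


Checking option (a) Y = V²:
  V = -4.287 -> Y = 18.376 ✓
  V = -2.016 -> Y = 4.065 ✓
  V = -0.941 -> Y = 0.886 ✓
All samples match this transformation.

(a) V²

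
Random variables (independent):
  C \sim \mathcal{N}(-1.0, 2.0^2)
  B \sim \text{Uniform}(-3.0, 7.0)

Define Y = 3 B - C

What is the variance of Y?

For independent RVs: Var(aX + bY) = a²Var(X) + b²Var(Y)
Var(C) = 4
Var(B) = 8.3333333
Var(Y) = (-1)²*4 + 3²*8.3333333
= 1*4 + 9*8.3333333 = 79

79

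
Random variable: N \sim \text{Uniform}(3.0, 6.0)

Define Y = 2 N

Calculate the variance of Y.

For Y = aN + b: Var(Y) = a² * Var(N)
Var(N) = (6 - 3)^2/12 = 0.75
Var(Y) = 2² * 0.75 = 4 * 0.75 = 3

3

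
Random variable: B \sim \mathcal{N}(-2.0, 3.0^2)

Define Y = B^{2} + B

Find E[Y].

E[Y] = 1*E[B²] + 1*E[B]
E[B] = -2
E[B²] = Var(B) + (E[B])² = 9 + 4 = 13
E[Y] = 1*13 + 1*(-2) = 11

11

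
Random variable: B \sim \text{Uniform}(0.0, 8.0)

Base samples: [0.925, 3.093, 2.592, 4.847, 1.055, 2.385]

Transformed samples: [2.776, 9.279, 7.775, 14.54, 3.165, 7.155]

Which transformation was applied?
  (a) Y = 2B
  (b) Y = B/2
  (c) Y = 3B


Checking option (c) Y = 3B:
  B = 0.925 -> Y = 2.776 ✓
  B = 3.093 -> Y = 9.279 ✓
  B = 2.592 -> Y = 7.775 ✓
All samples match this transformation.

(c) 3B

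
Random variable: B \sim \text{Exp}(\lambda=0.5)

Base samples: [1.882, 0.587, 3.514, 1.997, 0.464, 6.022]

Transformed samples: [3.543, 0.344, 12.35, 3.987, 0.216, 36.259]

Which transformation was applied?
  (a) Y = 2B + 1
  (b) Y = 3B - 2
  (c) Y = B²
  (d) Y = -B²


Checking option (c) Y = B²:
  B = 1.882 -> Y = 3.543 ✓
  B = 0.587 -> Y = 0.344 ✓
  B = 3.514 -> Y = 12.35 ✓
All samples match this transformation.

(c) B²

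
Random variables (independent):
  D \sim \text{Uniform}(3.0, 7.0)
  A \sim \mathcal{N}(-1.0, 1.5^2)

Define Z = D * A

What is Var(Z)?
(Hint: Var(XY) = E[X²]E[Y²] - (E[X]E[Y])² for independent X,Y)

Var(XY) = E[X²]E[Y²] - (E[X]E[Y])²
E[D] = 5, Var(D) = 1.3333333
E[A] = -1, Var(A) = 2.25
E[D²] = 1.3333333 + 5² = 26.333333
E[A²] = 2.25 + (-1)² = 3.25
Var(Z) = 26.333333*3.25 - (5*(-1))²
= 85.583333 - 25 = 60.583333

60.583333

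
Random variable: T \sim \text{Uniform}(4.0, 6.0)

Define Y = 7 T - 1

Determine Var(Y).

For Y = aT + b: Var(Y) = a² * Var(T)
Var(T) = (6 - 4)^2/12 = 0.33333333
Var(Y) = 7² * 0.33333333 = 49 * 0.33333333 = 16.333333

16.333333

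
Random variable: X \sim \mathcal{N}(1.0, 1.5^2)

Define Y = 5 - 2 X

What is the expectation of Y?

For Y = -2X + 5:
E[Y] = -2 * E[X] + 5
E[X] = 1.0 = 1
E[Y] = -2 * 1 + 5 = 3

3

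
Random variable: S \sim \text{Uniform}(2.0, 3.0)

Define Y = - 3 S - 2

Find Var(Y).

For Y = aS + b: Var(Y) = a² * Var(S)
Var(S) = (3 - 2)^2/12 = 0.083333333
Var(Y) = (-3)² * 0.083333333 = 9 * 0.083333333 = 0.75

0.75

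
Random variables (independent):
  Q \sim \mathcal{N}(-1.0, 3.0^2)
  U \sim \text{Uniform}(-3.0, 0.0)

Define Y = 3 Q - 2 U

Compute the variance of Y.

For independent RVs: Var(aX + bY) = a²Var(X) + b²Var(Y)
Var(Q) = 9
Var(U) = 0.75
Var(Y) = 3²*9 + (-2)²*0.75
= 9*9 + 4*0.75 = 84

84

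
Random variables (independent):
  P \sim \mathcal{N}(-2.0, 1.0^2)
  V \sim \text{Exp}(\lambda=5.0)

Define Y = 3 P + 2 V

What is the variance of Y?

For independent RVs: Var(aX + bY) = a²Var(X) + b²Var(Y)
Var(P) = 1
Var(V) = 0.04
Var(Y) = 3²*1 + 2²*0.04
= 9*1 + 4*0.04 = 9.16

9.16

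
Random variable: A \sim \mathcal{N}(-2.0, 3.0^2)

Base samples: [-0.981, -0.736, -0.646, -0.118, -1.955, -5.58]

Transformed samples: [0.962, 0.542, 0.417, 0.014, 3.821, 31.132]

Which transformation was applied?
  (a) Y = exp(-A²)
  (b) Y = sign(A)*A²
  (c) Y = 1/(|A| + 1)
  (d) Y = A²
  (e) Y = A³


Checking option (d) Y = A²:
  A = -0.981 -> Y = 0.962 ✓
  A = -0.736 -> Y = 0.542 ✓
  A = -0.646 -> Y = 0.417 ✓
All samples match this transformation.

(d) A²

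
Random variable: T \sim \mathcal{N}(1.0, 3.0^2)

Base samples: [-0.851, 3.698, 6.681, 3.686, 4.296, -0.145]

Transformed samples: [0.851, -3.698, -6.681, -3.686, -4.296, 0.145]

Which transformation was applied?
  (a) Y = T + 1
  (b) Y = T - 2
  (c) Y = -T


Checking option (c) Y = -T:
  T = -0.851 -> Y = 0.851 ✓
  T = 3.698 -> Y = -3.698 ✓
  T = 6.681 -> Y = -6.681 ✓
All samples match this transformation.

(c) -T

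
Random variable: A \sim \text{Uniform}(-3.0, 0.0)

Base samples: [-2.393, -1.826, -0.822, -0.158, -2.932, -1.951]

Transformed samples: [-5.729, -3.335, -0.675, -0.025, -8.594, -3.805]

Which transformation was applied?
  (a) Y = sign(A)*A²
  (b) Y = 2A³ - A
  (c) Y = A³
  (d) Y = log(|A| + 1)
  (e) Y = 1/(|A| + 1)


Checking option (a) Y = sign(A)*A²:
  A = -2.393 -> Y = -5.729 ✓
  A = -1.826 -> Y = -3.335 ✓
  A = -0.822 -> Y = -0.675 ✓
All samples match this transformation.

(a) sign(A)*A²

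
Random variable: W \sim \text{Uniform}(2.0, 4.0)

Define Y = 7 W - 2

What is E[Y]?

For Y = 7W - 2:
E[Y] = 7 * E[W] - 2
E[W] = (2 + 4)/2 = 3
E[Y] = 7 * 3 - 2 = 19

19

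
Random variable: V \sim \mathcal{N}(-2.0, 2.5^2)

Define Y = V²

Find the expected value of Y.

E[V²] = Var(V) + (E[V])² = 6.25 + 4 = 10.25

10.25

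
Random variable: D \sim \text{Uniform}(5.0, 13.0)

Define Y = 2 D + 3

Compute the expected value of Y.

For Y = 2D + 3:
E[Y] = 2 * E[D] + 3
E[D] = (5 + 13)/2 = 9
E[Y] = 2 * 9 + 3 = 21

21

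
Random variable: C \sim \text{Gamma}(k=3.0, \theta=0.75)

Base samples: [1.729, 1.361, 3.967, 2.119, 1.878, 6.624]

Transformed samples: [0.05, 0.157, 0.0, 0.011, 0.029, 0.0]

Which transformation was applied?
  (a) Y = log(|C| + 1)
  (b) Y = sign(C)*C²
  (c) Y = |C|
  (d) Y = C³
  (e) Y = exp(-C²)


Checking option (e) Y = exp(-C²):
  C = 1.729 -> Y = 0.05 ✓
  C = 1.361 -> Y = 0.157 ✓
  C = 3.967 -> Y = 0.0 ✓
All samples match this transformation.

(e) exp(-C²)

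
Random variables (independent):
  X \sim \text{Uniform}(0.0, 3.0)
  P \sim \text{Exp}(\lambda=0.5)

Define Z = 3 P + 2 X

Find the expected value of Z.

E[Z] = 2*E[X] + 3*E[P]
E[X] = 1.5
E[P] = 2
E[Z] = 2*1.5 + 3*2 = 9

9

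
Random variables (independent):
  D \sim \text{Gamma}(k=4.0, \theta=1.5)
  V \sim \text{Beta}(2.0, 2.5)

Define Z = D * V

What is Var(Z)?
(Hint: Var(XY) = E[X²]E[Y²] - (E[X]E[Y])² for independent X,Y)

Var(XY) = E[X²]E[Y²] - (E[X]E[Y])²
E[D] = 6, Var(D) = 9
E[V] = 0.44444444, Var(V) = 0.044893378
E[D²] = 9 + 6² = 45
E[V²] = 0.044893378 + 0.44444444² = 0.24242424
Var(Z) = 45*0.24242424 - (6*0.44444444)²
= 10.909091 - 7.1111111 = 3.7979798

3.7979798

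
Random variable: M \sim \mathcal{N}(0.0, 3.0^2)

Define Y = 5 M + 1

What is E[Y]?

For Y = 5M + 1:
E[Y] = 5 * E[M] + 1
E[M] = 0.0 = 0
E[Y] = 5 * 0 + 1 = 1

1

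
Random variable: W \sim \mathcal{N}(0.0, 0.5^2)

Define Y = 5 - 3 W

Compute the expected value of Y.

For Y = -3W + 5:
E[Y] = -3 * E[W] + 5
E[W] = 0.0 = 0
E[Y] = -3 * 0 + 5 = 5

5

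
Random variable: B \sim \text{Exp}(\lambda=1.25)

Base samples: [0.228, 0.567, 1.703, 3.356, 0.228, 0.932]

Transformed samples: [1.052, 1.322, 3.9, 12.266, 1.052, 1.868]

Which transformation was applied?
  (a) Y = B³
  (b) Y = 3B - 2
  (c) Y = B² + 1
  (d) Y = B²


Checking option (c) Y = B² + 1:
  B = 0.228 -> Y = 1.052 ✓
  B = 0.567 -> Y = 1.322 ✓
  B = 1.703 -> Y = 3.9 ✓
All samples match this transformation.

(c) B² + 1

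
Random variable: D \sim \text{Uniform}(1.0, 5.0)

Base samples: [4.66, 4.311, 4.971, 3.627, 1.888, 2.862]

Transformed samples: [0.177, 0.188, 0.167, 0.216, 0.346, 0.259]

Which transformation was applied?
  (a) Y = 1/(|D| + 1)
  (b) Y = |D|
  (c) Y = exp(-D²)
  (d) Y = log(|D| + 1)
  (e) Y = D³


Checking option (a) Y = 1/(|D| + 1):
  D = 4.66 -> Y = 0.177 ✓
  D = 4.311 -> Y = 0.188 ✓
  D = 4.971 -> Y = 0.167 ✓
All samples match this transformation.

(a) 1/(|D| + 1)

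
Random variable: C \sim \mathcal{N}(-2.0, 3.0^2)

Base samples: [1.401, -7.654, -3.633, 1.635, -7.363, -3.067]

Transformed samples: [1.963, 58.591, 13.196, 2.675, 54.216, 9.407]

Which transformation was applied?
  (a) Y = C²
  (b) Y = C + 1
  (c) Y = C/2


Checking option (a) Y = C²:
  C = 1.401 -> Y = 1.963 ✓
  C = -7.654 -> Y = 58.591 ✓
  C = -3.633 -> Y = 13.196 ✓
All samples match this transformation.

(a) C²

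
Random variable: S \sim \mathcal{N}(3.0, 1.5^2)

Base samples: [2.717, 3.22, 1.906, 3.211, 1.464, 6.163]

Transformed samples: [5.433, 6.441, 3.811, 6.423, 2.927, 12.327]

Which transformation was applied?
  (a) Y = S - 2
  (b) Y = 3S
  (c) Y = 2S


Checking option (c) Y = 2S:
  S = 2.717 -> Y = 5.433 ✓
  S = 3.22 -> Y = 6.441 ✓
  S = 1.906 -> Y = 3.811 ✓
All samples match this transformation.

(c) 2S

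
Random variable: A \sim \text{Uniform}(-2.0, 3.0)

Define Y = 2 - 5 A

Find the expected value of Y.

For Y = -5A + 2:
E[Y] = -5 * E[A] + 2
E[A] = (-2 + 3)/2 = 0.5
E[Y] = -5 * 0.5 + 2 = -0.5

-0.5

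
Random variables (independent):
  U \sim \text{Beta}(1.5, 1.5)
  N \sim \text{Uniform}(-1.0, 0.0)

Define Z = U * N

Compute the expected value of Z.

For independent RVs: E[XY] = E[X]*E[Y]
E[U] = 0.5
E[N] = -0.5
E[Z] = 0.5 * (-0.5) = -0.25

-0.25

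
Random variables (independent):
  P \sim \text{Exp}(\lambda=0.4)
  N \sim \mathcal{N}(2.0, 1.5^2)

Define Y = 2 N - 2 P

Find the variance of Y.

For independent RVs: Var(aX + bY) = a²Var(X) + b²Var(Y)
Var(P) = 6.25
Var(N) = 2.25
Var(Y) = (-2)²*6.25 + 2²*2.25
= 4*6.25 + 4*2.25 = 34

34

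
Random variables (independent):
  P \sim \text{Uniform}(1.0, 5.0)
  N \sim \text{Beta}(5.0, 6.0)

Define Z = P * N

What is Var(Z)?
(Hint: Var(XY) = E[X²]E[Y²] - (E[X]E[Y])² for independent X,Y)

Var(XY) = E[X²]E[Y²] - (E[X]E[Y])²
E[P] = 3, Var(P) = 1.3333333
E[N] = 0.45454545, Var(N) = 0.020661157
E[P²] = 1.3333333 + 3² = 10.333333
E[N²] = 0.020661157 + 0.45454545² = 0.22727273
Var(Z) = 10.333333*0.22727273 - (3*0.45454545)²
= 2.3484848 - 1.8595041 = 0.48898072

0.48898072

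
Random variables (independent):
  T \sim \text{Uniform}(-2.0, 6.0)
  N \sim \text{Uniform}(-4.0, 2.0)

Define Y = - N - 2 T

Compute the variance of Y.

For independent RVs: Var(aX + bY) = a²Var(X) + b²Var(Y)
Var(T) = 5.3333333
Var(N) = 3
Var(Y) = (-2)²*5.3333333 + (-1)²*3
= 4*5.3333333 + 1*3 = 24.333333

24.333333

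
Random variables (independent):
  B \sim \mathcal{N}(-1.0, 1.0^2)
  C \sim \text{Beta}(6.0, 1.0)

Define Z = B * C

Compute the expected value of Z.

For independent RVs: E[XY] = E[X]*E[Y]
E[B] = -1
E[C] = 0.85714286
E[Z] = -1 * 0.85714286 = -0.85714286

-0.85714286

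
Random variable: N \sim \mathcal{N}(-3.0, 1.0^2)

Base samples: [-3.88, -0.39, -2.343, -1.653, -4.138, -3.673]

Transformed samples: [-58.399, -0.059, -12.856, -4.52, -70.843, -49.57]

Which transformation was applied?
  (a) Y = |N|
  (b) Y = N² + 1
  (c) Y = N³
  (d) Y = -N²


Checking option (c) Y = N³:
  N = -3.88 -> Y = -58.399 ✓
  N = -0.39 -> Y = -0.059 ✓
  N = -2.343 -> Y = -12.856 ✓
All samples match this transformation.

(c) N³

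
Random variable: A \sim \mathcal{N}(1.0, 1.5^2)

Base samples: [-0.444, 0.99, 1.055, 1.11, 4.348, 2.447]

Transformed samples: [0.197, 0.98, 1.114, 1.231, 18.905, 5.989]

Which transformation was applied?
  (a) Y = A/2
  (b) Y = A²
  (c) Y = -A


Checking option (b) Y = A²:
  A = -0.444 -> Y = 0.197 ✓
  A = 0.99 -> Y = 0.98 ✓
  A = 1.055 -> Y = 1.114 ✓
All samples match this transformation.

(b) A²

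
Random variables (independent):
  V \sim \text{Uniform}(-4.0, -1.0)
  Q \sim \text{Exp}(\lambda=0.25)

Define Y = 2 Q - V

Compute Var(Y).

For independent RVs: Var(aX + bY) = a²Var(X) + b²Var(Y)
Var(V) = 0.75
Var(Q) = 16
Var(Y) = (-1)²*0.75 + 2²*16
= 1*0.75 + 4*16 = 64.75

64.75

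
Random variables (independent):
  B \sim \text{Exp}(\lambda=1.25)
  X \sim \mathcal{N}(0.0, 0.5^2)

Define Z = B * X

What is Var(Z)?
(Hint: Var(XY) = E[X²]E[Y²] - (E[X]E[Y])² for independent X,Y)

Var(XY) = E[X²]E[Y²] - (E[X]E[Y])²
E[B] = 0.8, Var(B) = 0.64
E[X] = 0, Var(X) = 0.25
E[B²] = 0.64 + 0.8² = 1.28
E[X²] = 0.25 + 0² = 0.25
Var(Z) = 1.28*0.25 - (0.8*0)²
= 0.32 - 0 = 0.32

0.32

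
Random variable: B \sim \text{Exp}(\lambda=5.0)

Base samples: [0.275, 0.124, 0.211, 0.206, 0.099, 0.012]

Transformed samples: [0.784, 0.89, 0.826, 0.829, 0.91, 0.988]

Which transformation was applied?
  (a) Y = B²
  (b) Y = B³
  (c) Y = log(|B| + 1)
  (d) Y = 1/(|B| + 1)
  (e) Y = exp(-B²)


Checking option (d) Y = 1/(|B| + 1):
  B = 0.275 -> Y = 0.784 ✓
  B = 0.124 -> Y = 0.89 ✓
  B = 0.211 -> Y = 0.826 ✓
All samples match this transformation.

(d) 1/(|B| + 1)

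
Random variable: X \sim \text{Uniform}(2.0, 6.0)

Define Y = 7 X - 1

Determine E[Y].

For Y = 7X - 1:
E[Y] = 7 * E[X] - 1
E[X] = (2 + 6)/2 = 4
E[Y] = 7 * 4 - 1 = 27

27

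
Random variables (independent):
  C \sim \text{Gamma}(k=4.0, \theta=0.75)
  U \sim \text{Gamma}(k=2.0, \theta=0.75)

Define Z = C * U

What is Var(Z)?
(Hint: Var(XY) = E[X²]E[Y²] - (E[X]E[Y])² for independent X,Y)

Var(XY) = E[X²]E[Y²] - (E[X]E[Y])²
E[C] = 3, Var(C) = 2.25
E[U] = 1.5, Var(U) = 1.125
E[C²] = 2.25 + 3² = 11.25
E[U²] = 1.125 + 1.5² = 3.375
Var(Z) = 11.25*3.375 - (3*1.5)²
= 37.96875 - 20.25 = 17.71875

17.71875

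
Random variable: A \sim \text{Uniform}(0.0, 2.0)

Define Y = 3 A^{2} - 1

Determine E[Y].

E[Y] = 3*E[A²] - 1
E[A] = 1
E[A²] = Var(A) + (E[A])² = 0.33333333 + 1 = 1.3333333
E[Y] = 3*1.3333333 - 1 = 3

3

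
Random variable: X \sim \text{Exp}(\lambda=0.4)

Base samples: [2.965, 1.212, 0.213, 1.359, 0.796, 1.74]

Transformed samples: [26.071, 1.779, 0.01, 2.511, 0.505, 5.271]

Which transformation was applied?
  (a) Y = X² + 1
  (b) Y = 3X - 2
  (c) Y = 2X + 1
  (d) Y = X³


Checking option (d) Y = X³:
  X = 2.965 -> Y = 26.071 ✓
  X = 1.212 -> Y = 1.779 ✓
  X = 0.213 -> Y = 0.01 ✓
All samples match this transformation.

(d) X³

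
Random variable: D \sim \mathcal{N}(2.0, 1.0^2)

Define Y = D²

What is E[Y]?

Using E[X²] = Var(X) + (E[X])²:
E[D] = 2
Var(D) = 1.0^2 = 1
E[D²] = 1 + 2² = 1 + 4 = 5

5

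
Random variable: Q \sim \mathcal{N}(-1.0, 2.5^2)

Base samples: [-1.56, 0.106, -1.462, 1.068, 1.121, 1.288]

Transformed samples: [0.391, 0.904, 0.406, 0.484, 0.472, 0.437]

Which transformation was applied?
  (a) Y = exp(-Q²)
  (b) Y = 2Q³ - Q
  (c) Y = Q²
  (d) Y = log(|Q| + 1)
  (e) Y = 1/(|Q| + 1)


Checking option (e) Y = 1/(|Q| + 1):
  Q = -1.56 -> Y = 0.391 ✓
  Q = 0.106 -> Y = 0.904 ✓
  Q = -1.462 -> Y = 0.406 ✓
All samples match this transformation.

(e) 1/(|Q| + 1)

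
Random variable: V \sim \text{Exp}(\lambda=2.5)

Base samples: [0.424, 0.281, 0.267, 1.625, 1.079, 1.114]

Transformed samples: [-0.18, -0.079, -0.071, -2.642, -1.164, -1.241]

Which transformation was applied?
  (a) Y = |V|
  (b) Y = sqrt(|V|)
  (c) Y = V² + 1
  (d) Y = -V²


Checking option (d) Y = -V²:
  V = 0.424 -> Y = -0.18 ✓
  V = 0.281 -> Y = -0.079 ✓
  V = 0.267 -> Y = -0.071 ✓
All samples match this transformation.

(d) -V²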